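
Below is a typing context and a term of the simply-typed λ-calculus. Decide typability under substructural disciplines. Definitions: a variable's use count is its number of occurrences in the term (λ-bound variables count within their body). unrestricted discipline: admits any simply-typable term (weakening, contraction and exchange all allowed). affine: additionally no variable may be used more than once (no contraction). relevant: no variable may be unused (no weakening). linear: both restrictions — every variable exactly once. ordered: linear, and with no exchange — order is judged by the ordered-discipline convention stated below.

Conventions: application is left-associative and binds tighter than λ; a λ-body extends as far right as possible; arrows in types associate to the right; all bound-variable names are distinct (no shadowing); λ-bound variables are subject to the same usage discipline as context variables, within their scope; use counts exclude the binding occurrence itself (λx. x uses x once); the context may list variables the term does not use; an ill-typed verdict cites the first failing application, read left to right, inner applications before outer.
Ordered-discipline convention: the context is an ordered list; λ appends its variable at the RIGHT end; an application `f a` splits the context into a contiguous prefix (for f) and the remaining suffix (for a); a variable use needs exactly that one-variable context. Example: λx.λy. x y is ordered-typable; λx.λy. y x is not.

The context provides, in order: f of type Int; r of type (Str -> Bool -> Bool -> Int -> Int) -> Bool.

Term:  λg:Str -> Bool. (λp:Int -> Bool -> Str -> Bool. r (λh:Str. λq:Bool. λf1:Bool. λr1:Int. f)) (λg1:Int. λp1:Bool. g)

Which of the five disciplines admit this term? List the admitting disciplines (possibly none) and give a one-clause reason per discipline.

admitted by: affine, unrestricted
use counts: f: 1; r: 1; g [bound]: 1; p [bound]: 0; h [bound]: 0; q [bound]: 0; f1 [bound]: 0; r1 [bound]: 0; g1 [bound]: 0; p1 [bound]: 0
uses in reading order: r, f, g
typing: well-typed — term : (Str -> Bool) -> Bool
ordered: ✗ — unused: p, h, q, f1, r1, g1, p1 — weakening required
linear: ✗ — unused: p, h, q, f1, r1, g1, p1 — weakening required
affine: ✓ — at most one use each (f, r, g, p, h, q, f1, r1, g1, p1)
relevant: ✗ — unused: p, h, q, f1, r1, g1, p1 — weakening required
unrestricted: ✓ — simply typable at (Str -> Bool) -> Bool; W, C, E all held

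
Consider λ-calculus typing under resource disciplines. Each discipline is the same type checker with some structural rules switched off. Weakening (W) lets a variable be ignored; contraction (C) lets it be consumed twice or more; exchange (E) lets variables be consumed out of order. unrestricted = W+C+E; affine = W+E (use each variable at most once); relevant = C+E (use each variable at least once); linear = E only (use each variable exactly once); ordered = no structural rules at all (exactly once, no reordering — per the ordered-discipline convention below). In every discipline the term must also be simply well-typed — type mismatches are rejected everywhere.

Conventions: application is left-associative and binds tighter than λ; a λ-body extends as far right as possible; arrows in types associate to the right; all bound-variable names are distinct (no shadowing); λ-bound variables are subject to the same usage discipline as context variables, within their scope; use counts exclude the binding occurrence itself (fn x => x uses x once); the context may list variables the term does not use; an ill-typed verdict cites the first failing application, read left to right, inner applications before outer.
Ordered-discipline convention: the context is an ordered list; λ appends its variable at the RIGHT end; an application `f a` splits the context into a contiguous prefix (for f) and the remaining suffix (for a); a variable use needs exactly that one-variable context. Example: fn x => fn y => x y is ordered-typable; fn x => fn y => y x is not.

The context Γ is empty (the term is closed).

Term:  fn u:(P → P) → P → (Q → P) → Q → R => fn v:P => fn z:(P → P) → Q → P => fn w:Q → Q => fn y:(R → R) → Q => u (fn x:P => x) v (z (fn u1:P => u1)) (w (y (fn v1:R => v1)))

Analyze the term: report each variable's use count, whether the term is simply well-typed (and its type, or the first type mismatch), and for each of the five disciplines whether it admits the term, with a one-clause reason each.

usage: u (bound) ×1, v (bound) ×1, z (bound) ×1, w (bound) ×1, y (bound) ×1, x (bound) ×1, u1 (bound) ×1, v1 (bound) ×1
use order (left to right): u, x, v, z, u1, w, y, v1
typing: ✓ — ((P → P) → P → (Q → P) → Q → R) → P → ((P → P) → Q → P) → (Q → Q) → ((R → R) → Q) → R
ordered ✓ (one use each (u, v, z, w, y, x, u1, v1); ordered split holds)
linear ✓ (u, v, z, w, y, x, u1, v1: one use apiece)
affine ✓ (no duplicate uses among u, v, z, w, y, x, u1, v1)
relevant ✓ (u, v, z, w, y, x, u1, v1: all used, weakening unneeded)
unrestricted ✓ (well-typed at ((P → P) → P → (Q → P) → Q → R) → P → ((P → P) → Q → P) → (Q → Q) → ((R → R) → Q) → R; no restrictions here)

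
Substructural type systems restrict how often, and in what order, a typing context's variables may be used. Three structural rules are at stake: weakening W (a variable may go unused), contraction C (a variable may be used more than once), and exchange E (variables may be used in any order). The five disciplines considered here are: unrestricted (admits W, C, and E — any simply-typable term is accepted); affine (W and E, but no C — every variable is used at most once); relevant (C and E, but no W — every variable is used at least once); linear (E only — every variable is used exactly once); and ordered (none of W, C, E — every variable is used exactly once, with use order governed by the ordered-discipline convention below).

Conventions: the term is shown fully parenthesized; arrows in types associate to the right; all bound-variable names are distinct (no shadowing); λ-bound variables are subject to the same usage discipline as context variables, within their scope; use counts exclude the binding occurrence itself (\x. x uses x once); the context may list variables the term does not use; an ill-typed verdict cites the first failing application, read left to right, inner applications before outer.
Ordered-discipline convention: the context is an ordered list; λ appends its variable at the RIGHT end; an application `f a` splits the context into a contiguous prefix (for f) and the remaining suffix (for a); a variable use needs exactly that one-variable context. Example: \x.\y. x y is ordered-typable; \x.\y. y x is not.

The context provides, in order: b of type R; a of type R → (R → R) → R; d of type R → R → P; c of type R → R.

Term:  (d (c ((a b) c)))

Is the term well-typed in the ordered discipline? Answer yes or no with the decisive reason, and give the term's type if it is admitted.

no — uses contraction: c ×2
counts: b: 1×, a: 1×, d: 1×, c: 2×
uses in reading order: d, c, a, b, c
typing: the term checks, with type R → P
all disciplines: ordered ✗; linear ✗; affine ✗; relevant ✓; unrestricted ✓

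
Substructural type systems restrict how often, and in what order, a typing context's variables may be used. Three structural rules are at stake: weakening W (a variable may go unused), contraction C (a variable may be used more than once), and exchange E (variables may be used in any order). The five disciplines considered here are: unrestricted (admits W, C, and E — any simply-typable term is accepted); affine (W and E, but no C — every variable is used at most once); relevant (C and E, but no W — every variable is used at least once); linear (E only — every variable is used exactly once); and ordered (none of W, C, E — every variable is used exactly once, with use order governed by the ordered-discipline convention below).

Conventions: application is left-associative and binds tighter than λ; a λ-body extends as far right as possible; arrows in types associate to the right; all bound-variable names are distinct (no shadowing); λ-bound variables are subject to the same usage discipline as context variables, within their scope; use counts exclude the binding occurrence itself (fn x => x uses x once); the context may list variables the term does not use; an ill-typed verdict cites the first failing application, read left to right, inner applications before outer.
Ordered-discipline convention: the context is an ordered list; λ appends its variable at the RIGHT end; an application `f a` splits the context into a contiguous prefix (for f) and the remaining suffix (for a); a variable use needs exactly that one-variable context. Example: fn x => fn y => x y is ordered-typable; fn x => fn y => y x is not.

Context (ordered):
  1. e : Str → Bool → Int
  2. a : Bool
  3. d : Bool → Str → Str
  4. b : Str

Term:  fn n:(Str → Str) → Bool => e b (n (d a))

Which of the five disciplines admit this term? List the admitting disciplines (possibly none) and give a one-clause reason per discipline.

admitted by: linear, affine, relevant, unrestricted
variable uses: e ×1, a ×1, d ×1, b ×1, n (λ-bound) ×1
left-to-right use order: e, b, n, d, a
typing: well-typed — term : ((Str → Str) → Bool) → Int
ordered: ✗, no ordered split (uses run e, b, n, d, a)
linear: ✓, exactly-once usage across e, a, d, b, n
affine: ✓, e, a, d, b, n: no repeats, contraction unneeded
relevant: ✓, e, a, d, b, n: all used, weakening unneeded
unrestricted: ✓, well-typed at ((Str → Str) → Bool) → Int; no restrictions here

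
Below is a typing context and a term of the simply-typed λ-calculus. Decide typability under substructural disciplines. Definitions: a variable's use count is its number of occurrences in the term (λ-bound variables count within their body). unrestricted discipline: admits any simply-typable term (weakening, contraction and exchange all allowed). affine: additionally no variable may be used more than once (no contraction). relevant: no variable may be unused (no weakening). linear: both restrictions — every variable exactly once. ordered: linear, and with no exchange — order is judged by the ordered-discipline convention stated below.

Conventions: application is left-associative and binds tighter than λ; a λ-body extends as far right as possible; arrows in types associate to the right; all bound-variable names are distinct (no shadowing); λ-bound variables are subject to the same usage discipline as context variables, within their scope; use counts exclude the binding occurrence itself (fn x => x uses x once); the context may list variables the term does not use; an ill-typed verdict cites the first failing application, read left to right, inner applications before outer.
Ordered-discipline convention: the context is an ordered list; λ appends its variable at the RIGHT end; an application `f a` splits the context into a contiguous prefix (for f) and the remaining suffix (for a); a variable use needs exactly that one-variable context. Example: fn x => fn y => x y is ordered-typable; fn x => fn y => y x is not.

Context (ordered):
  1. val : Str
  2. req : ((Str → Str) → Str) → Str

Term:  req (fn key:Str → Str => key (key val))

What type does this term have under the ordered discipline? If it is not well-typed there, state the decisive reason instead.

not well-typed under ordered — key ×2 used more than once (contraction)
use counts: val ×1, req ×1, key (λ-bound) ×2
left-to-right use order: req, key, key, val
typing: well-typed at Str
across the five disciplines: ordered ✗ · linear ✗ · affine ✗ · relevant ✓ · unrestricted ✓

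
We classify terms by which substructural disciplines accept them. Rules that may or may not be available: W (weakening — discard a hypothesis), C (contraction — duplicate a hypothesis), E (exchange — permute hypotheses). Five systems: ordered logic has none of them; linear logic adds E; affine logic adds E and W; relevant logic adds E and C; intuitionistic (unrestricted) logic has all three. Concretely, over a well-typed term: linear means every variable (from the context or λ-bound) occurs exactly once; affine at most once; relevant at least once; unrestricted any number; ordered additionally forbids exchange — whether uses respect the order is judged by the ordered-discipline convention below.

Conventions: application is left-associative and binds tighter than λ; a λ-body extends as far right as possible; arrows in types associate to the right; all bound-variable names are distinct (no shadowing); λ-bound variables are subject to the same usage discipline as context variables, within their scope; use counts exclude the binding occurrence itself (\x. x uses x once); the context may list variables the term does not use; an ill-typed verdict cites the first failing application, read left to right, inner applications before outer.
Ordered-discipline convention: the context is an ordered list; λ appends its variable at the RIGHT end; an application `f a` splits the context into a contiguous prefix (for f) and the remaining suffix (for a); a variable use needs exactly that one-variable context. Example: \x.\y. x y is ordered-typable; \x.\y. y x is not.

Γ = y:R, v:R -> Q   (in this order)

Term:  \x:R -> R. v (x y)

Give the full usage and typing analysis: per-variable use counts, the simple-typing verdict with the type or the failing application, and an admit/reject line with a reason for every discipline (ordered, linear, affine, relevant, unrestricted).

counts: y: 1×, v: 1×, x (λ-bound): 1×
uses in reading order: v, x, y
typing: the term checks, with type (R -> R) -> Q
ordered: ✗, no ordered split (uses run v, x, y)
linear: ✓, y, v, x: one use apiece
affine: ✓, at most one use each (y, v, x)
relevant: ✓, at least one use each (y, v, x)
unrestricted: ✓, simply typable at (R -> R) -> Q; W, C, E all held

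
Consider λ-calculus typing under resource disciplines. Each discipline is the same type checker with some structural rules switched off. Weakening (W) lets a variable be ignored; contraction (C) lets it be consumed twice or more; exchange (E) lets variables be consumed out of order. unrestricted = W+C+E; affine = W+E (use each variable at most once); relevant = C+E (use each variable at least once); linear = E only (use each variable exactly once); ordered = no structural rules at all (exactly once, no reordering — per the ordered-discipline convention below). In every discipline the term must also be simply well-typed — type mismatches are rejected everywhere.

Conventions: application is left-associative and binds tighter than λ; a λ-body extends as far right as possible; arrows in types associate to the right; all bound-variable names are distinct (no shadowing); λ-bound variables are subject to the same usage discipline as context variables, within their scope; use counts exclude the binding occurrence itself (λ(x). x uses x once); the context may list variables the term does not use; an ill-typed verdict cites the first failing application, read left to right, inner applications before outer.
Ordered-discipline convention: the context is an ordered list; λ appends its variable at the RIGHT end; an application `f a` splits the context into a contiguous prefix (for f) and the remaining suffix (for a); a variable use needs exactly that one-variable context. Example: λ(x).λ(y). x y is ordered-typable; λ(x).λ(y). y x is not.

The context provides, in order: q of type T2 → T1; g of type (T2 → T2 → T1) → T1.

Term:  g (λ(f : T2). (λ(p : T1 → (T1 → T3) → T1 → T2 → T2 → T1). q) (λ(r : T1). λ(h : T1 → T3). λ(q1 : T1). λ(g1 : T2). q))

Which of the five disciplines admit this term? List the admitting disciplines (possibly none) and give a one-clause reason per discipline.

admitted in: unrestricted
usage: q: 2×, g: 1×, f (λ-bound): 0×, p (λ-bound): 0×, r (λ-bound): 0×, h (λ-bound): 0×, q1 (λ-bound): 0×, g1 (λ-bound): 0×
use order (left to right): g, q, q
typing: the term checks, with type T1
ordered: ✗, needs contraction — q ×2; unused: f, p, r, h, q1, g1 — weakening required
linear: ✗, needs contraction — q ×2; unused: f, p, r, h, q1, g1 — weakening required
affine: ✗, needs contraction — q ×2
relevant: ✗, unused: f, p, r, h, q1, g1 — weakening required
unrestricted: ✓, type-checks (T1) and nothing is barred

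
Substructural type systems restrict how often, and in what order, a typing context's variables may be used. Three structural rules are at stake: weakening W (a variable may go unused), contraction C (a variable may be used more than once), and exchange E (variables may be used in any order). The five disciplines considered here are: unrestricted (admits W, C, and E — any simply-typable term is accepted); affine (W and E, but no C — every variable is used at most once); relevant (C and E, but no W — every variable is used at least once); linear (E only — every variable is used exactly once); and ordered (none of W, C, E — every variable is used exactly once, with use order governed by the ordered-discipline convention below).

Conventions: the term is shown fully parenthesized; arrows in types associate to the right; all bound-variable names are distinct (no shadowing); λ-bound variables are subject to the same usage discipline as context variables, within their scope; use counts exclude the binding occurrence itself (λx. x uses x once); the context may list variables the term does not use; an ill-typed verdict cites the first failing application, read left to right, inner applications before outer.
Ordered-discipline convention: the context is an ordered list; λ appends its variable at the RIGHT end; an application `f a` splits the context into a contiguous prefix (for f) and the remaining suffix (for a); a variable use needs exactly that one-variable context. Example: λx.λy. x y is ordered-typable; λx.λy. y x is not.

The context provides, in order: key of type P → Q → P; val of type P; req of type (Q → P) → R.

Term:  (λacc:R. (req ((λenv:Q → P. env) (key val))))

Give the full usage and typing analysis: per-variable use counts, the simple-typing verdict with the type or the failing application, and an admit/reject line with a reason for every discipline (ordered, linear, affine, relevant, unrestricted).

usage: key ×1; val ×1; req ×1; acc [bound] ×0; env [bound] ×1
left-to-right use order: req, env, key, val
typing: well-typed — term : R → R
ordered: ✗, acc left unused
linear: ✗, acc left unused
affine: ✓, no duplicate uses among key, val, req, acc, env
relevant: ✗, acc left unused
unrestricted: ✓, simply typable at R → R; W, C, E all held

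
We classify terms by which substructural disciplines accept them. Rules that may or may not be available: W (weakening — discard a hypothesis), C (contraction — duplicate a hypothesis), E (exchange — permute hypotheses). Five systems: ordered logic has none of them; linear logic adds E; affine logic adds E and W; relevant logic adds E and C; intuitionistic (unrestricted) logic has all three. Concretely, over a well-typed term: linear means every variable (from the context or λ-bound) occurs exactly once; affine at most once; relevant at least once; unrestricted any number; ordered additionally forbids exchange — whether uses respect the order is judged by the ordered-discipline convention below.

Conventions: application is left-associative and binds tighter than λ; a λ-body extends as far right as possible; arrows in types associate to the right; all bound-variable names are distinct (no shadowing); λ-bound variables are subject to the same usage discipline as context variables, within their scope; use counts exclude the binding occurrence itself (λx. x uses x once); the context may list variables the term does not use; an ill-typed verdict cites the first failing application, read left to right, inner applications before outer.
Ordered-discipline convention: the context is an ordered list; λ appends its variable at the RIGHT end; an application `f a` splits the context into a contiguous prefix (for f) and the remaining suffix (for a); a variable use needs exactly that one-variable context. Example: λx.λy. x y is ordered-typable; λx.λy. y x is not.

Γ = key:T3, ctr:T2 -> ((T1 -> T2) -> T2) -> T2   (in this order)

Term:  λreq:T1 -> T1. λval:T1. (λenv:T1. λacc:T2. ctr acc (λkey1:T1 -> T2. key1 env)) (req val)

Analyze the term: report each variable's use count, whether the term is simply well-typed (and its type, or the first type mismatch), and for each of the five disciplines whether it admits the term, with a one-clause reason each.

variable uses: key=0; ctr=1; req (bound)=1; val (bound)=1; env (bound)=1; acc (bound)=1; key1 (bound)=1
uses in reading order: ctr, acc, key1, env, req, val
typing: ✓ — (T1 -> T1) -> T1 -> T2 -> T2
ordered: ✗, unused: key — weakening required
linear: ✗, unused: key — weakening required
affine: ✓, at most one use each (key, ctr, req, val, env, acc, key1)
relevant: ✗, unused: key — weakening required
unrestricted: ✓, well-typed at (T1 -> T1) -> T1 -> T2 -> T2; no restrictions here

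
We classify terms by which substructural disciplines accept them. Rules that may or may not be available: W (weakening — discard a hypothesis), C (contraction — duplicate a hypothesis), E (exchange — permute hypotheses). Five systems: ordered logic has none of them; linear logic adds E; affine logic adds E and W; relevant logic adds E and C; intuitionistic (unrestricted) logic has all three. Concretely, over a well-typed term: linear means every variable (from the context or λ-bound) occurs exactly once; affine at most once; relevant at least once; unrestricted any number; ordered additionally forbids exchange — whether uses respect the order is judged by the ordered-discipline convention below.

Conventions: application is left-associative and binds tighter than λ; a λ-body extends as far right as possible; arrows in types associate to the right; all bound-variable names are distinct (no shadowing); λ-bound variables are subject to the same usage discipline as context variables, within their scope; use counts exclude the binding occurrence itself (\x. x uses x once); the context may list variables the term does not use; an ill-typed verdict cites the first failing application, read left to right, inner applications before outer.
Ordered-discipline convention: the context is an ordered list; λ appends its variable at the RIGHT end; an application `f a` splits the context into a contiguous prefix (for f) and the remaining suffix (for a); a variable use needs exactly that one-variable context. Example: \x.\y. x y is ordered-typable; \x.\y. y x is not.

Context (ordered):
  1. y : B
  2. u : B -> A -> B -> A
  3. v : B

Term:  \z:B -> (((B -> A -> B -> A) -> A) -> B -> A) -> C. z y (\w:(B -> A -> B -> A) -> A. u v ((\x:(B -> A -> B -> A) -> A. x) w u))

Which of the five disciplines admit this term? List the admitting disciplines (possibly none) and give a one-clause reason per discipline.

accepted by: relevant, unrestricted
usage: y: 1×; u: 2×; v: 1×; z (λ-bound): 1×; w (λ-bound): 1×; x (λ-bound): 1×
order of uses: z, y, u, v, x, w, u
typing: well-typed at (B -> (((B -> A -> B -> A) -> A) -> B -> A) -> C) -> C
ordered ✗ (uses contraction: u ×2)
linear ✗ (uses contraction: u ×2)
affine ✗ (uses contraction: u ×2)
relevant ✓ (at least one use each (y, u, v, z, w, x))
unrestricted ✓ (well-typed at (B -> (((B -> A -> B -> A) -> A) -> B -> A) -> C) -> C; no restrictions here)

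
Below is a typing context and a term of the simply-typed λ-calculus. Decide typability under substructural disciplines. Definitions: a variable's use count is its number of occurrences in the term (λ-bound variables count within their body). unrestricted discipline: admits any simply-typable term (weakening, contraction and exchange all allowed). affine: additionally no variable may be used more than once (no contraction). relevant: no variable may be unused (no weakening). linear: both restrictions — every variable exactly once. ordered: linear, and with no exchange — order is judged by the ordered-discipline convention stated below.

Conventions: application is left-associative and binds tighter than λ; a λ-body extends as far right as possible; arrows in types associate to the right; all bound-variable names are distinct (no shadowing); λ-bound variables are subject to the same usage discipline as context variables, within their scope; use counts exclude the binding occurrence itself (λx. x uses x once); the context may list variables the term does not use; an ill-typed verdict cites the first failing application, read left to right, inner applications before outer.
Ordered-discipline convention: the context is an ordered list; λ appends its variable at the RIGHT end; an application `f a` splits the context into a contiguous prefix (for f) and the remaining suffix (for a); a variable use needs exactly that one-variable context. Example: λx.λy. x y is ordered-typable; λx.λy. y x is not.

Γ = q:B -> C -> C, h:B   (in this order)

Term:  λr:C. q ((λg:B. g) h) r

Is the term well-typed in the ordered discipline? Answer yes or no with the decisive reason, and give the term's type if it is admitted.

yes — q, h, r, g: once each, no exchange needed; term : C -> C
counts: q=1, h=1, r (bound)=1, g (bound)=1
order of uses: q, g, h, r
typing: well-typed at C -> C
per-discipline verdicts: ordered ✓; linear ✓; affine ✓; relevant ✓; unrestricted ✓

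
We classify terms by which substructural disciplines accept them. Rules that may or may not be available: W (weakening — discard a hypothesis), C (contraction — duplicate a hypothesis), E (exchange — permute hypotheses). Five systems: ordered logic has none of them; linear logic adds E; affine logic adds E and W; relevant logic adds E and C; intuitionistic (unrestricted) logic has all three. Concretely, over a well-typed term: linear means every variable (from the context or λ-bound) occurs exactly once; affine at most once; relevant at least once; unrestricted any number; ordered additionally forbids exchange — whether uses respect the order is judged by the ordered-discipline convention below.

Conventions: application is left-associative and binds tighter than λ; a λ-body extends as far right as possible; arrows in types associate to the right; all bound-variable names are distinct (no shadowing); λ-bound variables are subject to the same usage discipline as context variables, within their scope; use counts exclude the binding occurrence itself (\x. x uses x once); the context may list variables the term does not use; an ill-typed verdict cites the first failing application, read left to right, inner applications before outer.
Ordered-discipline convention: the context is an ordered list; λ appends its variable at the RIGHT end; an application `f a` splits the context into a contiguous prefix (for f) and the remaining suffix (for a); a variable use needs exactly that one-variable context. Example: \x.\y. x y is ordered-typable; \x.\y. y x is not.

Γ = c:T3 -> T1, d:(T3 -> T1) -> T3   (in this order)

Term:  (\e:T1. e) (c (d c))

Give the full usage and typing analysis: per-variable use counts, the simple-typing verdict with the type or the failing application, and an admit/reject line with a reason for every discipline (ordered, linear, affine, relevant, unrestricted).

counts: c=2, d=1, e (λ-bound)=1
order of uses: e, c, d, c
typing: well-typed — term : T1
ordered ✗ (repeated use of c ×2)
linear ✗ (repeated use of c ×2)
affine ✗ (repeated use of c ×2)
relevant ✓ (c, d, e: all used, weakening unneeded)
unrestricted ✓ (simply typable at T1; W, C, E all held)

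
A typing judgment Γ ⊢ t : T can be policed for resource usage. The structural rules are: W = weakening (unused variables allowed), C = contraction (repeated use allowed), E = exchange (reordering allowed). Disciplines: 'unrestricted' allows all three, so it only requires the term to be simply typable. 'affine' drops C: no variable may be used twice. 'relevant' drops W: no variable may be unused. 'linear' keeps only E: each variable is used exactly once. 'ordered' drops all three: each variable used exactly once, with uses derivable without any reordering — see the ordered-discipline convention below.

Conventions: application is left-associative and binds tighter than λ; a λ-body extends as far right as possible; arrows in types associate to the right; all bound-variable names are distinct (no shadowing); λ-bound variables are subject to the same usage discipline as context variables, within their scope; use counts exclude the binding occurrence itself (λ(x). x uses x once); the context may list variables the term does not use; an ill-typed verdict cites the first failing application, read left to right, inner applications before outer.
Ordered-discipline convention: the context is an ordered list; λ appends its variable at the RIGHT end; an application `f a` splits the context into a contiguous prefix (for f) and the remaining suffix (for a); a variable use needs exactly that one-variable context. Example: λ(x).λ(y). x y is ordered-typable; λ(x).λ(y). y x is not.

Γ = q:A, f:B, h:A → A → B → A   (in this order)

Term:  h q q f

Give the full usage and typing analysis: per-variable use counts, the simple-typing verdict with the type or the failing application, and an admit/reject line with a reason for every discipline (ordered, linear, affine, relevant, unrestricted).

use counts: q: 2, f: 1, h: 1
left-to-right use order: h, q, q, f
typing: ✓ — A
ordered: ✗, q ×2 used more than once (contraction)
linear: ✗, q ×2 used more than once (contraction)
affine: ✗, q ×2 used more than once (contraction)
relevant: ✓, q, f, h: all used, weakening unneeded
unrestricted: ✓, typability at A is all that's needed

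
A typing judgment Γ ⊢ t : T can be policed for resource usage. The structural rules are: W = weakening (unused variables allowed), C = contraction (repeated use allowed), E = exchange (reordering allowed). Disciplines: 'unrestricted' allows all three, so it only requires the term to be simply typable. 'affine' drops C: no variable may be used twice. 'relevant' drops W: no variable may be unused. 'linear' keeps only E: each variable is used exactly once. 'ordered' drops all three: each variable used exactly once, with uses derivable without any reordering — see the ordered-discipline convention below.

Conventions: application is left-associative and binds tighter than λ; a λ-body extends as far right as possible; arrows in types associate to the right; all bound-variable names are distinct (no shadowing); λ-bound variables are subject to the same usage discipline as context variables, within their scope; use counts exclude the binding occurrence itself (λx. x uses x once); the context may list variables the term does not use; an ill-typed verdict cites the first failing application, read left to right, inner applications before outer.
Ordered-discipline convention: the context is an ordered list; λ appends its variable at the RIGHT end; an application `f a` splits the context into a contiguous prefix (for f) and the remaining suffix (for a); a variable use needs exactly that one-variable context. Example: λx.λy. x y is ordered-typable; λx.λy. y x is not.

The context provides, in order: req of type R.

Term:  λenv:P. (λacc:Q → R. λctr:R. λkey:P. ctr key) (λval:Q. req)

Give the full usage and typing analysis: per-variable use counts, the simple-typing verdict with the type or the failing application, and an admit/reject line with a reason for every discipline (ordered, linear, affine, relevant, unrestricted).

use counts: req: 1, env [bound]: 0, acc [bound]: 0, ctr [bound]: 1, key [bound]: 1, val [bound]: 0
use order (left to right): ctr, key, req
typing: ill-typed: can't apply a value of type R
ordered ✗ (the type mismatch rejects it)
linear ✗ (not simply typable)
affine ✗ (fails simple typing)
relevant ✗ (a type mismatch blocks all five)
unrestricted ✗ (the type mismatch rejects it)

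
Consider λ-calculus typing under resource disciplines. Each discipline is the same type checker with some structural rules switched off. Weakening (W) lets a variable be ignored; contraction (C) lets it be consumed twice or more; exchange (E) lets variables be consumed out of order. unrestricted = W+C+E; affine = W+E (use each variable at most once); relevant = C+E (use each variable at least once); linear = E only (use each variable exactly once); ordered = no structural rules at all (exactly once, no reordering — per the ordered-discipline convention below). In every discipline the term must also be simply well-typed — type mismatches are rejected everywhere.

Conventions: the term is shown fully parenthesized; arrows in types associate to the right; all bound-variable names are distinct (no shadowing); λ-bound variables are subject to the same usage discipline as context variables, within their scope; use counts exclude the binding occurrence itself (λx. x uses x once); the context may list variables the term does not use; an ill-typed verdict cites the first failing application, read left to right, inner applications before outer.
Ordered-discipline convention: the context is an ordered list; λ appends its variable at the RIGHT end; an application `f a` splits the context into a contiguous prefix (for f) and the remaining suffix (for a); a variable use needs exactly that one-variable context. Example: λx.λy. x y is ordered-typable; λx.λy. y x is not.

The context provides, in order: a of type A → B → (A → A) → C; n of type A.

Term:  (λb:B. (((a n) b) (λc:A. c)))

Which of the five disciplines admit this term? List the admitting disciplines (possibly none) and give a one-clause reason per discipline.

admitted in: ordered, linear, affine, relevant, unrestricted
use counts: a: 1, n: 1, b [bound]: 1, c [bound]: 1
order of uses: a, n, b, c
typing: the term checks, with type B → C
ordered ✓ (a, n, b, c: once each, no exchange needed)
linear ✓ (exactly-once usage across a, n, b, c)
affine ✓ (at most one use each (a, n, b, c))
relevant ✓ (every one of a, n, b, c appears)
unrestricted ✓ (typability at B → C is all that's needed)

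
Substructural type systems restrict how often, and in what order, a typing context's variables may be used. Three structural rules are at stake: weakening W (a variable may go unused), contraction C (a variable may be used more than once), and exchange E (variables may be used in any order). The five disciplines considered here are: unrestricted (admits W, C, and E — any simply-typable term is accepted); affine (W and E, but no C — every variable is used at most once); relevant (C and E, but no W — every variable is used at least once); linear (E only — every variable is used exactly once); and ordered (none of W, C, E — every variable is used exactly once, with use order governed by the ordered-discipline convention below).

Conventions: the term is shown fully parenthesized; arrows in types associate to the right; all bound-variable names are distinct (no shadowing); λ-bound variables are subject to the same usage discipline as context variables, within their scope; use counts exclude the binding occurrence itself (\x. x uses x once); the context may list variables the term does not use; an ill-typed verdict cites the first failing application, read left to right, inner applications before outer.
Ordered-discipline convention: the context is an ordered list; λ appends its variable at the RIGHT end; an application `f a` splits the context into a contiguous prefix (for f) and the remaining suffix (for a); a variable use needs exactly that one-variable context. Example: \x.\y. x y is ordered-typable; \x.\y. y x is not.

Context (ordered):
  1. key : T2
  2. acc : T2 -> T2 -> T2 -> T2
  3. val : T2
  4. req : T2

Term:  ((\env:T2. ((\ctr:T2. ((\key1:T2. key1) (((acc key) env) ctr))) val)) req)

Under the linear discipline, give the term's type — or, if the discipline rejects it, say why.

term : T2
variable uses: key=1; acc=1; val=1; req=1; env (bound)=1; ctr (bound)=1; key1 (bound)=1
use order (left to right): key1, acc, key, env, ctr, val, req
typing: well-typed — term : T2
all disciplines: ordered ✗ | linear ✓ | affine ✓ | relevant ✓ | unrestricted ✓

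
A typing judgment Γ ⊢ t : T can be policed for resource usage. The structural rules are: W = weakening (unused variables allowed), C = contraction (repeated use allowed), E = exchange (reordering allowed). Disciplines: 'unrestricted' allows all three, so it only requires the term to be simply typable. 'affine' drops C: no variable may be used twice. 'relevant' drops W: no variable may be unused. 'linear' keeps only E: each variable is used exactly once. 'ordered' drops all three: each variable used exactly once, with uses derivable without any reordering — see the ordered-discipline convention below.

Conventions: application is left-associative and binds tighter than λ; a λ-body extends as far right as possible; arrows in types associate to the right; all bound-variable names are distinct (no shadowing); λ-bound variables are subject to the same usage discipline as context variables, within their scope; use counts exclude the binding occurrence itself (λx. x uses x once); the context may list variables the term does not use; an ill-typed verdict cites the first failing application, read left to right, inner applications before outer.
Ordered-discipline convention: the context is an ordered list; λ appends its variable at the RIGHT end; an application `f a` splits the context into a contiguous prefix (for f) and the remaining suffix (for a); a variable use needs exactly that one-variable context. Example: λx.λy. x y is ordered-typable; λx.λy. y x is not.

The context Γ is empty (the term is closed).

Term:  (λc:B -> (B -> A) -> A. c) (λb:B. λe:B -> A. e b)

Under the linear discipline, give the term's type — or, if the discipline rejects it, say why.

term : B -> (B -> A) -> A
use counts: c (λ-bound) ×1, b (λ-bound) ×1, e (λ-bound) ×1
uses in reading order: c, e, b
typing: the term checks, with type B -> (B -> A) -> A
summary: ordered ✗; linear ✓; affine ✓; relevant ✓; unrestricted ✓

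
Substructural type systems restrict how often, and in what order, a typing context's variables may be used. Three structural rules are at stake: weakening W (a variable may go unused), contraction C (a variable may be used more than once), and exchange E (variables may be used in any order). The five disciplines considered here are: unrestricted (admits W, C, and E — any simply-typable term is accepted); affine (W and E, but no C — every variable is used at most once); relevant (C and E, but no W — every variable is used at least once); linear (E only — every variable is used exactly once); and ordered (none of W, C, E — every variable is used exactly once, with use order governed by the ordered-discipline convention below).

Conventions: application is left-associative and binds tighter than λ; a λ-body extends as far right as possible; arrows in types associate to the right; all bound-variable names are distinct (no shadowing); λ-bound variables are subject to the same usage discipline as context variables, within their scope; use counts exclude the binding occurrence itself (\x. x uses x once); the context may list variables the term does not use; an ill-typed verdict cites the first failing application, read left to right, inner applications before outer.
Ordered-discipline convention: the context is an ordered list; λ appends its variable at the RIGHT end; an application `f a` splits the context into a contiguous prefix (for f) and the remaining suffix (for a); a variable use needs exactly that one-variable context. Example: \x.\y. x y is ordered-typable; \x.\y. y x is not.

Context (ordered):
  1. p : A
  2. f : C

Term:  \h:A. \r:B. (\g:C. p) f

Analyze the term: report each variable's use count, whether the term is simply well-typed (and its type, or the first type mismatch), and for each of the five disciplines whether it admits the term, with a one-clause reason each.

usage: p: 1, f: 1, h [bound]: 0, r [bound]: 0, g [bound]: 0
left-to-right use order: p, f
typing: the term checks, with type A → B → A
ordered ✗ (h, r, g left unused)
linear ✗ (h, r, g left unused)
affine ✓ (p, f, h, r, g: no repeats, contraction unneeded)
relevant ✗ (h, r, g left unused)
unrestricted ✓ (typability at A → B → A is all that's needed)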